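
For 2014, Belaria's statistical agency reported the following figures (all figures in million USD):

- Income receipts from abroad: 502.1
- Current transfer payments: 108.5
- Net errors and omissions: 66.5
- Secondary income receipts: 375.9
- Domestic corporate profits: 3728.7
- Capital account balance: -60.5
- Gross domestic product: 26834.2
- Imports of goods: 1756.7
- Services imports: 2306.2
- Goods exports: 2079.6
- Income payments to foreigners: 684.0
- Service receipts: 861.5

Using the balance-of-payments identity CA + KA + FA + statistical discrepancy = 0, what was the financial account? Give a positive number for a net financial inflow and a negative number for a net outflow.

1030.3

Goods balance = 2079.6 - 1756.7 = 322.9
Services balance = 861.5 - 2306.2 = -1444.7
Trade balance (goods + services) = 322.9 + (-1444.7) = -1121.8
Net primary income = 502.1 - 684.0 = -181.9
Net secondary income = 375.9 - 108.5 = 267.4
Current account = -1121.8 + (-181.9) + 267.4 = -1036.3
Financial account = -(-1036.3 + (-60.5) + 66.5) = 1030.3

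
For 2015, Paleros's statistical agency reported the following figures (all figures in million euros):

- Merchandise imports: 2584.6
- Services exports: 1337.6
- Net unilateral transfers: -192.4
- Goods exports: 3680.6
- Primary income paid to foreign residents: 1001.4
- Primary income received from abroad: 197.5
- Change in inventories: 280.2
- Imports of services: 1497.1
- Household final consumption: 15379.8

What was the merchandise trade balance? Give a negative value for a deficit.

1096.0

Goods balance = 3680.6 - 2584.6 = 1096.0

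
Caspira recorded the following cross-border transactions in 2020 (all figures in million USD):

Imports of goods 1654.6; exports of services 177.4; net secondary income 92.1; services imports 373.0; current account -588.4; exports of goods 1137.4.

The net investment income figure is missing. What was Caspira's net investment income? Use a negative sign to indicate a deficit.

Current account = goods balance + services balance + net primary income + net secondary income
Sum of the known components = -620.7
Net investment income = CA - (known components) = -588.4 - (-620.7) = 32.3

32.3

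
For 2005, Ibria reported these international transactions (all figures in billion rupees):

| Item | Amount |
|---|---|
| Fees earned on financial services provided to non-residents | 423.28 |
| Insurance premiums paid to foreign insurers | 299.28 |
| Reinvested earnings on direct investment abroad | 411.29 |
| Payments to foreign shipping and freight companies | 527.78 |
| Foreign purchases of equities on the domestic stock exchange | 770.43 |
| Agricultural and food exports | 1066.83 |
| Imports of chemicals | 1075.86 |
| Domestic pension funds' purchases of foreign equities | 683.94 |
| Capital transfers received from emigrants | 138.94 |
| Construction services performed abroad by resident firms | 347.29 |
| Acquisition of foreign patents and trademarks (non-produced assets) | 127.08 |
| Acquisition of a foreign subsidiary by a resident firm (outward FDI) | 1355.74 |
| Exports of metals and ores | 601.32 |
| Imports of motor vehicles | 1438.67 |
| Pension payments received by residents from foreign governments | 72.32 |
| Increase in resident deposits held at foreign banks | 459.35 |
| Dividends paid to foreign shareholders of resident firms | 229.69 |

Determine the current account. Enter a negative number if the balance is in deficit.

Goods: 1066.83 - 1438.67 + 601.32 - 1075.86 = -846.38
Services: -299.28 + 423.28 - 527.78 + 347.29 = -56.49
Primary income: 411.29 - 229.69 = 181.60
Secondary income: 72.32
Current account = (-846.38) + (-56.49) + 181.60 + 72.32 = -648.95
(Excluded from the current account — financial account: foreign purchases of equities on the domestic stock exchange 770.43, domestic pension funds' purchases of foreign equities 683.94, acquisition of a foreign subsidiary by a resident firm (outward FDI) 1355.74, increase in resident deposits held at foreign banks 459.35; capital account: capital transfers received from emigrants 138.94, acquisition of foreign patents and trademarks (non-produced assets) 127.08.)

-648.95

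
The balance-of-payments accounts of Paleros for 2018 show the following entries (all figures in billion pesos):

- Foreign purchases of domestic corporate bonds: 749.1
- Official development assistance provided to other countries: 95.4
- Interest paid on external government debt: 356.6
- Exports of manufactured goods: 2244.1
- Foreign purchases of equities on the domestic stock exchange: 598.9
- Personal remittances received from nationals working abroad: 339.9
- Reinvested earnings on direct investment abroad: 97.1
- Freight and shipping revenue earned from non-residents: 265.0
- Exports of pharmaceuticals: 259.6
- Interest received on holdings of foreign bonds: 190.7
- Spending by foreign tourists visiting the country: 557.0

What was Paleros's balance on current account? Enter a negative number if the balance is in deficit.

Goods: 259.6 + 2244.1 = 2503.7
Services: 557.0 + 265.0 = 822.0
Primary income: 97.1 + 190.7 - 356.6 = -68.8
Secondary income: -95.4 + 339.9 = 244.5
Current account = 2503.7 + 822.0 + (-68.8) + 244.5 = 3501.4
(Excluded from the current account — financial account: foreign purchases of domestic corporate bonds 749.1, foreign purchases of equities on the domestic stock exchange 598.9.)

3501.4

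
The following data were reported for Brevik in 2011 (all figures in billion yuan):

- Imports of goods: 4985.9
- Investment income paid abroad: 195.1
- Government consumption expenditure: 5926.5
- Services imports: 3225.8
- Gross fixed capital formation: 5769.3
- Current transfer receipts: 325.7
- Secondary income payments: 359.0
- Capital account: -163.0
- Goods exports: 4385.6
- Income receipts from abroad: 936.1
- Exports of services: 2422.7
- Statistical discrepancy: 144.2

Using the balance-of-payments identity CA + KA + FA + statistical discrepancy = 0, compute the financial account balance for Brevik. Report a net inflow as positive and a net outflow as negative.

714.5

Goods balance = 4385.6 - 4985.9 = -600.3
Services balance = 2422.7 - 3225.8 = -803.1
Trade balance (goods + services) = -600.3 + (-803.1) = -1403.4
Net primary income = 936.1 - 195.1 = 741.0
Net secondary income = 325.7 - 359.0 = -33.3
Current account = -1403.4 + 741.0 + (-33.3) = -695.7
Financial account = -(-695.7 + (-163.0) + 144.2) = 714.5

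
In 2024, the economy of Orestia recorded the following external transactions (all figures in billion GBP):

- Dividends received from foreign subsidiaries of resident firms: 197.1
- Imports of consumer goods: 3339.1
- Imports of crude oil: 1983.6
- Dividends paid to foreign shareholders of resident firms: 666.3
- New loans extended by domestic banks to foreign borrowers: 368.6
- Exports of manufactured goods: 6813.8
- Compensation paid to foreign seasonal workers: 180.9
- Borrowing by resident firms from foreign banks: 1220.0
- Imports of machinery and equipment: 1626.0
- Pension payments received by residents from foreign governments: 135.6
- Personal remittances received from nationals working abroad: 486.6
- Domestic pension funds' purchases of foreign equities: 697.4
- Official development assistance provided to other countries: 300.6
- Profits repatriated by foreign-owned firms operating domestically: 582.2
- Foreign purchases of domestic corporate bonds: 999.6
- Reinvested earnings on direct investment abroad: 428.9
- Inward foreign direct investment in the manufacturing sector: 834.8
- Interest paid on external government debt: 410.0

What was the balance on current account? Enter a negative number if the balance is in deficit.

-1026.7

Goods: -3339.1 - 1626.0 + 6813.8 - 1983.6 = -134.9
Primary income: -666.3 - 582.2 - 410.0 + 428.9 + 197.1 - 180.9 = -1213.4
Secondary income: 486.6 + 135.6 - 300.6 = 321.6
Current account = (-134.9) + (-1213.4) + 321.6 = -1026.7
(Excluded from the current account — financial account: new loans extended by domestic banks to foreign borrowers 368.6, borrowing by resident firms from foreign banks 1220.0, domestic pension funds' purchases of foreign equities 697.4, foreign purchases of domestic corporate bonds 999.6, inward foreign direct investment in the manufacturing sector 834.8.)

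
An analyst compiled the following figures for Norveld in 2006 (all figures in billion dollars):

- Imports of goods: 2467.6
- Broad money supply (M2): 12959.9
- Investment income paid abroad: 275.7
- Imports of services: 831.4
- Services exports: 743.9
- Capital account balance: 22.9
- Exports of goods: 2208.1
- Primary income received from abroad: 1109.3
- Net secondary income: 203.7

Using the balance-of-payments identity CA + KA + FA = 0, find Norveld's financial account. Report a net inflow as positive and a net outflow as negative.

-713.2

Goods balance = 2208.1 - 2467.6 = -259.5
Services balance = 743.9 - 831.4 = -87.5
Trade balance (goods + services) = -259.5 + (-87.5) = -347.0
Net primary income = 1109.3 - 275.7 = 833.6
Net secondary income = 203.7
Current account = -347.0 + 833.6 + 203.7 = 690.3
Financial account = -(690.3 + 22.9) = -713.2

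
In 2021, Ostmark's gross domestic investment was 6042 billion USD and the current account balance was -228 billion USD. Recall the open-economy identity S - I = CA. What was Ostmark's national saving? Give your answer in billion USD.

5814

S = I + CA = 6042 + (-228) = 5814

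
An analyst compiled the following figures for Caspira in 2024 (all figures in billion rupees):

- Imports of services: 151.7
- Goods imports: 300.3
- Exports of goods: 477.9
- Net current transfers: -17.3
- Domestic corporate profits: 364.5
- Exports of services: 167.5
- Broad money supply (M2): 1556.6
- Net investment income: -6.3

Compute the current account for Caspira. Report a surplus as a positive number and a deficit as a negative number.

169.8

Goods balance = 477.9 - 300.3 = 177.6
Services balance = 167.5 - 151.7 = 15.8
Trade balance (goods + services) = 177.6 + 15.8 = 193.4
Net primary income = -6.3
Net secondary income = -17.3
Current account = 193.4 + (-6.3) + (-17.3) = 169.8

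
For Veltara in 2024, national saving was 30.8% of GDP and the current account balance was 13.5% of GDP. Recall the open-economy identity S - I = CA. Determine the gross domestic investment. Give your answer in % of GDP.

17.3

I = S - CA = 30.8 - 13.5 = 17.3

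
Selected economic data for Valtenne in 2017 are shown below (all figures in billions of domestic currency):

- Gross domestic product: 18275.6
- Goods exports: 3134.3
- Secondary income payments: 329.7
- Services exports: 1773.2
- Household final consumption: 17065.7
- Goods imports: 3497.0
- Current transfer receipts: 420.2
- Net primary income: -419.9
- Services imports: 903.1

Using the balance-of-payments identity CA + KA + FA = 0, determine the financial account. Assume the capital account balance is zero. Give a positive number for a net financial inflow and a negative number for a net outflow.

-178.0

Goods balance = 3134.3 - 3497.0 = -362.7
Services balance = 1773.2 - 903.1 = 870.1
Trade balance (goods + services) = -362.7 + 870.1 = 507.4
Net primary income = -419.9
Net secondary income = 420.2 - 329.7 = 90.5
Current account = 507.4 + (-419.9) + 90.5 = 178.0
Financial account = -(178.0) = -178.0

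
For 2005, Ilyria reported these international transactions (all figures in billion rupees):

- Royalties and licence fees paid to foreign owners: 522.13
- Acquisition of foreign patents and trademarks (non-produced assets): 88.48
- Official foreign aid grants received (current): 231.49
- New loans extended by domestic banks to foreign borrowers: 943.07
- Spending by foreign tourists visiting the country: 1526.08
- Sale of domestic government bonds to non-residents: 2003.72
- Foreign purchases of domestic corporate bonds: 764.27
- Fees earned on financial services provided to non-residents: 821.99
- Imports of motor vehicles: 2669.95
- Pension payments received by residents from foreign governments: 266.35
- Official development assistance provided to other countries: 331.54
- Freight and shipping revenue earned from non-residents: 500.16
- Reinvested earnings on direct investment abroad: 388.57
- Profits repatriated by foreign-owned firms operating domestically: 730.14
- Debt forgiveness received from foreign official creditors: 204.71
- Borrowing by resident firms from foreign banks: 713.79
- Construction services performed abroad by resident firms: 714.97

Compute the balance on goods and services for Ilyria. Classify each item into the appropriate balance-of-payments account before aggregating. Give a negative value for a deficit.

Goods: -2669.95
Services: 500.16 + 821.99 + 714.97 - 522.13 + 1526.08 = 3041.07
Trade balance = -2669.95 + 3041.07 = 371.12
(Excluded from the trade balance — capital account: acquisition of foreign patents and trademarks (non-produced assets) 88.48, debt forgiveness received from foreign official creditors 204.71; secondary income: official foreign aid grants received (current) 231.49, pension payments received by residents from foreign governments 266.35, official development assistance provided to other countries 331.54; financial account: new loans extended by domestic banks to foreign borrowers 943.07, sale of domestic government bonds to non-residents 2003.72, foreign purchases of domestic corporate bonds 764.27, borrowing by resident firms from foreign banks 713.79; primary income: reinvested earnings on direct investment abroad 388.57, profits repatriated by foreign-owned firms operating domestically 730.14.)

371.12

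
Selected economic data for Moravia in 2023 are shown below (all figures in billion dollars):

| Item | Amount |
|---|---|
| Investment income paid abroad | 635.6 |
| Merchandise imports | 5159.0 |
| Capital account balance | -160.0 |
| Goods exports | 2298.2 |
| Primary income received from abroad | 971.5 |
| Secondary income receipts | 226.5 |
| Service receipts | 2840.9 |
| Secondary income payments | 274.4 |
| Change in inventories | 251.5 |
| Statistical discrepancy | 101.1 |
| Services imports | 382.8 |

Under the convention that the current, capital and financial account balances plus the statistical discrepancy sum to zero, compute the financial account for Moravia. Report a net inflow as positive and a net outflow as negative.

173.6

Goods balance = 2298.2 - 5159.0 = -2860.8
Services balance = 2840.9 - 382.8 = 2458.1
Trade balance (goods + services) = -2860.8 + 2458.1 = -402.7
Net primary income = 971.5 - 635.6 = 335.9
Net secondary income = 226.5 - 274.4 = -47.9
Current account = -402.7 + 335.9 + (-47.9) = -114.7
Financial account = -(-114.7 + (-160.0) + 101.1) = 173.6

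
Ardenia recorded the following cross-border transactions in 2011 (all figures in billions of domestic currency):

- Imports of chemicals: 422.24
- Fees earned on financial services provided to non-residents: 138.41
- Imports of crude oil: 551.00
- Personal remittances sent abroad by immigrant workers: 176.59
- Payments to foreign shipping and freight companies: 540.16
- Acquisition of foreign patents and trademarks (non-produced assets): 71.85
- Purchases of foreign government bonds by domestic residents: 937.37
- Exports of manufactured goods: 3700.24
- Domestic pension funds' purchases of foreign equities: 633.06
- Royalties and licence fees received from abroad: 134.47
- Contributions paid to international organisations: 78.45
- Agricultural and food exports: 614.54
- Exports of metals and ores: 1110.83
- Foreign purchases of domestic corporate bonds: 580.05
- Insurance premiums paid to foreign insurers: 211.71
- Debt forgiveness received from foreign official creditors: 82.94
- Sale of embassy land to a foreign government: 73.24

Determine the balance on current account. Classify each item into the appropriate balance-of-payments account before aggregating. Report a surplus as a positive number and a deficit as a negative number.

3718.34

Goods: 614.54 + 3700.24 - 551.00 + 1110.83 - 422.24 = 4452.37
Services: -211.71 + 134.47 - 540.16 + 138.41 = -478.99
Secondary income: -176.59 - 78.45 = -255.04
Current account = 4452.37 + (-478.99) + (-255.04) = 3718.34
(Excluded from the current account — capital account: acquisition of foreign patents and trademarks (non-produced assets) 71.85, debt forgiveness received from foreign official creditors 82.94, sale of embassy land to a foreign government 73.24; financial account: purchases of foreign government bonds by domestic residents 937.37, domestic pension funds' purchases of foreign equities 633.06, foreign purchases of domestic corporate bonds 580.05.)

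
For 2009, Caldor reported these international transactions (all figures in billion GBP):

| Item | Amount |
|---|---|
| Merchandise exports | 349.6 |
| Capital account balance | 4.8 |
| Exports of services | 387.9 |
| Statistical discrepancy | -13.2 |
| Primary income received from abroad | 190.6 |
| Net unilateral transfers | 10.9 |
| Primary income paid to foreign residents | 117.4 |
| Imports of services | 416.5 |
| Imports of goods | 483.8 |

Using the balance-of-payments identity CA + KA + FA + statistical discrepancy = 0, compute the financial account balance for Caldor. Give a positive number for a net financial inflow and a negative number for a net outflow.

Goods balance = 349.6 - 483.8 = -134.2
Services balance = 387.9 - 416.5 = -28.6
Trade balance (goods + services) = -134.2 + (-28.6) = -162.8
Net primary income = 190.6 - 117.4 = 73.2
Net secondary income = 10.9
Current account = -162.8 + 73.2 + 10.9 = -78.7
Financial account = -(-78.7 + 4.8 + (-13.2)) = 87.1

87.1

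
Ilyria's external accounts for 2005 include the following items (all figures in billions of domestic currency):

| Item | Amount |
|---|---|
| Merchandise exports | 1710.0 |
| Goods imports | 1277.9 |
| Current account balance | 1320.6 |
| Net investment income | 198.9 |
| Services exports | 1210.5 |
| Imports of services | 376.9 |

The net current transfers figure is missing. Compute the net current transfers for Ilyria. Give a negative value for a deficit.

Current account = goods balance + services balance + net primary income + net secondary income
Sum of the known components = 1464.6
Net current transfers = CA - (known components) = 1320.6 - 1464.6 = -144.0

-144.0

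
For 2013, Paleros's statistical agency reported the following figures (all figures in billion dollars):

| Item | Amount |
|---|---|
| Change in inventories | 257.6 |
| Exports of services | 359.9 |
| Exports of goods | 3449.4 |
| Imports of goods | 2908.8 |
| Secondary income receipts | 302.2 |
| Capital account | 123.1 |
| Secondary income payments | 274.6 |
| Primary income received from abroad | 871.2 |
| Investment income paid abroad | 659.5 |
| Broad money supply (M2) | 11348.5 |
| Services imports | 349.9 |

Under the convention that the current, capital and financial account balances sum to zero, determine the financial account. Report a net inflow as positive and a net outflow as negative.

Goods balance = 3449.4 - 2908.8 = 540.6
Services balance = 359.9 - 349.9 = 10.0
Trade balance (goods + services) = 540.6 + 10.0 = 550.6
Net primary income = 871.2 - 659.5 = 211.7
Net secondary income = 302.2 - 274.6 = 27.6
Current account = 550.6 + 211.7 + 27.6 = 789.9
Financial account = -(789.9 + 123.1) = -913.0

-913.0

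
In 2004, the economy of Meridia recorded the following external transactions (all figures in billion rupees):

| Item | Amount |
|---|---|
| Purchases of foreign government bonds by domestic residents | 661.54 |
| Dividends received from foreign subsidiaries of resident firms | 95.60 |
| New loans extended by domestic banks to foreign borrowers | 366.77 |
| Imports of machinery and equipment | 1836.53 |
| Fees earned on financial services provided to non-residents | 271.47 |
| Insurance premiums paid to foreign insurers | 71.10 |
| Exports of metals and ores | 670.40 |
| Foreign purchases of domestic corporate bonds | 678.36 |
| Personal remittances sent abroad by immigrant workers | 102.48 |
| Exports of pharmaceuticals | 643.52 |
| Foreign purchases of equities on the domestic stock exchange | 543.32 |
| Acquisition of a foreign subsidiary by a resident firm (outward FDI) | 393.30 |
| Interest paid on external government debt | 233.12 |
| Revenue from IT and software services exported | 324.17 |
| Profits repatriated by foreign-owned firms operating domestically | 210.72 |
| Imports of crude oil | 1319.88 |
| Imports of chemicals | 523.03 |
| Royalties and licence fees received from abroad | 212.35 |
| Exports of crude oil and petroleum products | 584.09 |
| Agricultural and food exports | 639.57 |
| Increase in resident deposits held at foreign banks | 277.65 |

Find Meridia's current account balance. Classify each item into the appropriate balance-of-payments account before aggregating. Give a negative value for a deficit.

-855.69

Goods: 639.57 - 1319.88 + 584.09 - 1836.53 + 643.52 - 523.03 + 670.40 = -1141.86
Services: -71.10 + 212.35 + 324.17 + 271.47 = 736.89
Primary income: -233.12 - 210.72 + 95.60 = -348.24
Secondary income: -102.48
Current account = (-1141.86) + 736.89 + (-348.24) + (-102.48) = -855.69
(Excluded from the current account — financial account: purchases of foreign government bonds by domestic residents 661.54, new loans extended by domestic banks to foreign borrowers 366.77, foreign purchases of domestic corporate bonds 678.36, foreign purchases of equities on the domestic stock exchange 543.32, acquisition of a foreign subsidiary by a resident firm (outward FDI) 393.30, increase in resident deposits held at foreign banks 277.65.)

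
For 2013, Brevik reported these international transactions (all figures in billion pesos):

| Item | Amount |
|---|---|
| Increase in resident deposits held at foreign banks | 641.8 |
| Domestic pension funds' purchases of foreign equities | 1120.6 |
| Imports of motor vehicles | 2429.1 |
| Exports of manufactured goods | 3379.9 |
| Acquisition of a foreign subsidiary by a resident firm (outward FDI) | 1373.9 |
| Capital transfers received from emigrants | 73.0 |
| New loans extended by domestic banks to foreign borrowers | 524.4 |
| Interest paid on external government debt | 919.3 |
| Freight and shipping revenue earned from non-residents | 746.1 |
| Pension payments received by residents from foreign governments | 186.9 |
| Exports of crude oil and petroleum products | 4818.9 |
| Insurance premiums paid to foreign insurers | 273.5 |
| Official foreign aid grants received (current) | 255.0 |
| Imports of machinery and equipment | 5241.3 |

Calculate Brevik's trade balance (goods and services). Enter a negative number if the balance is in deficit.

Goods: 3379.9 - 5241.3 - 2429.1 + 4818.9 = 528.4
Services: -273.5 + 746.1 = 472.6
Trade balance = 528.4 + 472.6 = 1001.0
(Excluded from the trade balance — financial account: increase in resident deposits held at foreign banks 641.8, domestic pension funds' purchases of foreign equities 1120.6, acquisition of a foreign subsidiary by a resident firm (outward FDI) 1373.9, new loans extended by domestic banks to foreign borrowers 524.4; capital account: capital transfers received from emigrants 73.0; primary income: interest paid on external government debt 919.3; secondary income: pension payments received by residents from foreign governments 186.9, official foreign aid grants received (current) 255.0.)

1001.0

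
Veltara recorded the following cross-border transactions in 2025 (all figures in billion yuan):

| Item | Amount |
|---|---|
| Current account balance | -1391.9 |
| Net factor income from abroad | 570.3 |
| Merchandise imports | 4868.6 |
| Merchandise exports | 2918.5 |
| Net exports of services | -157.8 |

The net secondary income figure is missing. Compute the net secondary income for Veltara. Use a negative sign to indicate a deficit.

145.7

Current account = goods balance + services balance + net primary income + net secondary income
Sum of the known components = -1537.6
Net secondary income = CA - (known components) = -1391.9 - (-1537.6) = 145.7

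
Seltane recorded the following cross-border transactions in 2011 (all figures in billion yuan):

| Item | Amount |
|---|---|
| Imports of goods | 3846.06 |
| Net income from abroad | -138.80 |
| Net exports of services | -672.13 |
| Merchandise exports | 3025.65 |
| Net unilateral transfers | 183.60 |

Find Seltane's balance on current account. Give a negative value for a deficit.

Goods balance = 3025.65 - 3846.06 = -820.41
Services balance = -672.13
Trade balance (goods + services) = -820.41 + (-672.13) = -1492.54
Net primary income = -138.80
Net secondary income = 183.60
Current account = -1492.54 + (-138.80) + 183.60 = -1447.74

-1447.74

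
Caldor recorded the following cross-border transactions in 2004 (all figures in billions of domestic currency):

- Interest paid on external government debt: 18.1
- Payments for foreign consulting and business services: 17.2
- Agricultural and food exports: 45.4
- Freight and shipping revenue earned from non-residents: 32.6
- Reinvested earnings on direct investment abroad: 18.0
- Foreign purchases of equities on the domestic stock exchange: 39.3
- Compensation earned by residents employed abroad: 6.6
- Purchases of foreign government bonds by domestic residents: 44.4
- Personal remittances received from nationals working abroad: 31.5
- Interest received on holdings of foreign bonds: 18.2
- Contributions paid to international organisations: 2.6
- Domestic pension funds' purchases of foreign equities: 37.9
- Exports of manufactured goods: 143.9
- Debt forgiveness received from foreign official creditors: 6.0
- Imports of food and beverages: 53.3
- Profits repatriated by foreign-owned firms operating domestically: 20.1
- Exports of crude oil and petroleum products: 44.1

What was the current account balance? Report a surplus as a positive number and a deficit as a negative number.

Goods: 44.1 - 53.3 + 45.4 + 143.9 = 180.1
Services: 32.6 - 17.2 = 15.4
Primary income: 18.2 - 18.1 + 6.6 + 18.0 - 20.1 = 4.6
Secondary income: 31.5 - 2.6 = 28.9
Current account = 180.1 + 15.4 + 4.6 + 28.9 = 229.0
(Excluded from the current account — financial account: foreign purchases of equities on the domestic stock exchange 39.3, purchases of foreign government bonds by domestic residents 44.4, domestic pension funds' purchases of foreign equities 37.9; capital account: debt forgiveness received from foreign official creditors 6.0.)

229.0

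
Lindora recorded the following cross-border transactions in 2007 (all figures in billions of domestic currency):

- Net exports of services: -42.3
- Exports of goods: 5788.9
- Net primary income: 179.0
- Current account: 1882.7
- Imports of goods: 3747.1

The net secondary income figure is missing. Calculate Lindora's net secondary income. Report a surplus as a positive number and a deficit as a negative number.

Current account = goods balance + services balance + net primary income + net secondary income
Sum of the known components = 2178.5
Net secondary income = CA - (known components) = 1882.7 - 2178.5 = -295.8

-295.8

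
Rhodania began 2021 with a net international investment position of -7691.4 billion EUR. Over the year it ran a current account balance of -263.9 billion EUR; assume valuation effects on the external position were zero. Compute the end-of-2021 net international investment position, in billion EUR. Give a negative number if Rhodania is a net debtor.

-7955.3

With no valuation effects, change in NIIP = current account = -263.9
End-of-year NIIP = -7691.4 + (-263.9) = -7955.3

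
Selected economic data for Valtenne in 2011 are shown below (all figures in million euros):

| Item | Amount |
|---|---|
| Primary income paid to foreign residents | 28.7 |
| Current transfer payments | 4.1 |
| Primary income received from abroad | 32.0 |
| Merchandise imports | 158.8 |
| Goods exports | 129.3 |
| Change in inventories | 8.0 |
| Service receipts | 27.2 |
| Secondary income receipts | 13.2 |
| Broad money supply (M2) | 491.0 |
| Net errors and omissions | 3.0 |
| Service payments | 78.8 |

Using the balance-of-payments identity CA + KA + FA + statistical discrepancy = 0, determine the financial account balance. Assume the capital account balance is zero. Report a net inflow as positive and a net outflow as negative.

Goods balance = 129.3 - 158.8 = -29.5
Services balance = 27.2 - 78.8 = -51.6
Trade balance (goods + services) = -29.5 + (-51.6) = -81.1
Net primary income = 32.0 - 28.7 = 3.3
Net secondary income = 13.2 - 4.1 = 9.1
Current account = -81.1 + 3.3 + 9.1 = -68.7
Financial account = -(-68.7 + 3.0) = 65.7

65.7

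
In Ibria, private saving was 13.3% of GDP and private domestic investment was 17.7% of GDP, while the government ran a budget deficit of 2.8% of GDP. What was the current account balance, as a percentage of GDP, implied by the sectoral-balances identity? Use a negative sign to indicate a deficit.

By the sectoral-balances identity, CA = (S_private - I) + (T - G).
Private balance = 13.3 - 17.7 = -4.4
Government balance (T - G) = -2.8
CA = -4.4 + (-2.8) = -7.2

-7.2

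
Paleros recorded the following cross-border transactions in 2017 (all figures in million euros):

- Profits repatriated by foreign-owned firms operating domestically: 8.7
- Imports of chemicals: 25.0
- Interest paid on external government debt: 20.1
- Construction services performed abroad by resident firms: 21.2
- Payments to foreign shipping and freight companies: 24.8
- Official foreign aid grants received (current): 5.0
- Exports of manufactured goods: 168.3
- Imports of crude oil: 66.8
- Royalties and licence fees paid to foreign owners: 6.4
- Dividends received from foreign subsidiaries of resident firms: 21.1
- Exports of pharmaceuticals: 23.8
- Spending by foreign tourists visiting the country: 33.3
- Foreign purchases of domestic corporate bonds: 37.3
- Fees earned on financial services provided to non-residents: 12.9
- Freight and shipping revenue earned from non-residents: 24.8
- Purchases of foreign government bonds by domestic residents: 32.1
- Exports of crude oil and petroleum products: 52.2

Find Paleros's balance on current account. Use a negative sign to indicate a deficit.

Goods: 168.3 + 23.8 + 52.2 - 25.0 - 66.8 = 152.5
Services: -24.8 - 6.4 + 24.8 + 33.3 + 12.9 + 21.2 = 61.0
Primary income: -20.1 + 21.1 - 8.7 = -7.7
Secondary income: 5.0
Current account = 152.5 + 61.0 + (-7.7) + 5.0 = 210.8
(Excluded from the current account — financial account: foreign purchases of domestic corporate bonds 37.3, purchases of foreign government bonds by domestic residents 32.1.)

210.8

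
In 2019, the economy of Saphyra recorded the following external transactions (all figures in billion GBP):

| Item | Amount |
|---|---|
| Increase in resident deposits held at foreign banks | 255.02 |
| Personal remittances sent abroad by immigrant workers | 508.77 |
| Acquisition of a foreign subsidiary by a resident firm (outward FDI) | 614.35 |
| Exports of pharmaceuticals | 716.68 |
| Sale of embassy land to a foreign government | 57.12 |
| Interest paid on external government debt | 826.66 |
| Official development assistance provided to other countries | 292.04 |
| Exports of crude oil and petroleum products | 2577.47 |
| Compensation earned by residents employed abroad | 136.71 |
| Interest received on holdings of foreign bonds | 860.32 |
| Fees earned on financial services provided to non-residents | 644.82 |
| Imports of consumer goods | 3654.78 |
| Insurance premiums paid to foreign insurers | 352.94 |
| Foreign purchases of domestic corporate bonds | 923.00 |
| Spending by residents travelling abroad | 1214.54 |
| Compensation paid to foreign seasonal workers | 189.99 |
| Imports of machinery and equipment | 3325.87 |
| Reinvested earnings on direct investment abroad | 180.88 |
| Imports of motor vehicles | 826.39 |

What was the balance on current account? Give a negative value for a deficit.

-6075.10

Goods: 716.68 + 2577.47 - 3654.78 - 826.39 - 3325.87 = -4512.89
Services: -352.94 - 1214.54 + 644.82 = -922.66
Primary income: -189.99 + 860.32 + 180.88 + 136.71 - 826.66 = 161.26
Secondary income: -508.77 - 292.04 = -800.81
Current account = (-4512.89) + (-922.66) + 161.26 + (-800.81) = -6075.10
(Excluded from the current account — financial account: increase in resident deposits held at foreign banks 255.02, acquisition of a foreign subsidiary by a resident firm (outward FDI) 614.35, foreign purchases of domestic corporate bonds 923.00; capital account: sale of embassy land to a foreign government 57.12.)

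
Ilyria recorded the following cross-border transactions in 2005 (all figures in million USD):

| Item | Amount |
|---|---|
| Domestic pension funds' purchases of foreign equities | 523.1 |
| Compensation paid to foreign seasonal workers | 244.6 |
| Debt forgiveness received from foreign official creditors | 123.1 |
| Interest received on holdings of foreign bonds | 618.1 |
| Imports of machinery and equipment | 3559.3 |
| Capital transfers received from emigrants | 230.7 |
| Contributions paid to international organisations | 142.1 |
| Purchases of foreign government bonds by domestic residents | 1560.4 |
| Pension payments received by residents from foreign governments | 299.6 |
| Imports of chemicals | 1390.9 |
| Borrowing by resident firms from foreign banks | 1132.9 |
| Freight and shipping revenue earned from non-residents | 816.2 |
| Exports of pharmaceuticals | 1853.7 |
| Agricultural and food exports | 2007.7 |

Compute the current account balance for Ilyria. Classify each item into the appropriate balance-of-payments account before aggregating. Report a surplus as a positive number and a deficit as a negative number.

Goods: 2007.7 - 3559.3 + 1853.7 - 1390.9 = -1088.8
Services: 816.2
Primary income: -244.6 + 618.1 = 373.5
Secondary income: 299.6 - 142.1 = 157.5
Current account = (-1088.8) + 816.2 + 373.5 + 157.5 = 258.4
(Excluded from the current account — financial account: domestic pension funds' purchases of foreign equities 523.1, purchases of foreign government bonds by domestic residents 1560.4, borrowing by resident firms from foreign banks 1132.9; capital account: debt forgiveness received from foreign official creditors 123.1, capital transfers received from emigrants 230.7.)

258.4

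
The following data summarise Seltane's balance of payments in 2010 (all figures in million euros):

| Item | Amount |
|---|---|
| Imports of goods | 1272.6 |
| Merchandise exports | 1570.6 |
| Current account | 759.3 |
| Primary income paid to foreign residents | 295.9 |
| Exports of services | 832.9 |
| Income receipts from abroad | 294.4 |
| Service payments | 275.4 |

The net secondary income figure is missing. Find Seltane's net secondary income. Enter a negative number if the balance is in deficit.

Current account = goods balance + services balance + net primary income + net secondary income
Sum of the known components = 854.0
Net secondary income = CA - (known components) = 759.3 - 854.0 = -94.7

-94.7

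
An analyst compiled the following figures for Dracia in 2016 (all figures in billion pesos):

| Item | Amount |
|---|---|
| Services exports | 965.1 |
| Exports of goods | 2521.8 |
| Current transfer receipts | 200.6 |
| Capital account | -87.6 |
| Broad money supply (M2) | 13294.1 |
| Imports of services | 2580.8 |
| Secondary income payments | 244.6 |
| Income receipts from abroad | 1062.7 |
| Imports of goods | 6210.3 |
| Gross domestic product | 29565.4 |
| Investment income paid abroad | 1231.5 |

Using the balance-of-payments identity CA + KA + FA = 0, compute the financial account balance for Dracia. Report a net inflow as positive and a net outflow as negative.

5604.6

Goods balance = 2521.8 - 6210.3 = -3688.5
Services balance = 965.1 - 2580.8 = -1615.7
Trade balance (goods + services) = -3688.5 + (-1615.7) = -5304.2
Net primary income = 1062.7 - 1231.5 = -168.8
Net secondary income = 200.6 - 244.6 = -44.0
Current account = -5304.2 + (-168.8) + (-44.0) = -5517.0
Financial account = -(-5517.0 + (-87.6)) = 5604.6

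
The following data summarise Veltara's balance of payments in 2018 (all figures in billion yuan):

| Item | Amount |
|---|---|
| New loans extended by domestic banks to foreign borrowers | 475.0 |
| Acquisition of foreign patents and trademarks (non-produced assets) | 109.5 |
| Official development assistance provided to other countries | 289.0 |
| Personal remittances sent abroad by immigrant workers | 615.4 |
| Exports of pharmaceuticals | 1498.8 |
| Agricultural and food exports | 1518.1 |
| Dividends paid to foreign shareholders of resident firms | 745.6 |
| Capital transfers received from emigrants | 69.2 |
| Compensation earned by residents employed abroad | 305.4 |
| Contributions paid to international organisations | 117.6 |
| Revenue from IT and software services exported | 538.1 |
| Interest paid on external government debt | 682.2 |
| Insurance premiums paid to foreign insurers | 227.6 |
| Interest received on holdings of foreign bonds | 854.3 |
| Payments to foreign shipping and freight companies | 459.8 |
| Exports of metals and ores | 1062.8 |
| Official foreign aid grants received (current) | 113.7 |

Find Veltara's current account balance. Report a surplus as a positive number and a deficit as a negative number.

Goods: 1062.8 + 1518.1 + 1498.8 = 4079.7
Services: -227.6 - 459.8 + 538.1 = -149.3
Primary income: 305.4 - 745.6 + 854.3 - 682.2 = -268.1
Secondary income: -117.6 - 289.0 - 615.4 + 113.7 = -908.3
Current account = 4079.7 + (-149.3) + (-268.1) + (-908.3) = 2754.0
(Excluded from the current account — financial account: new loans extended by domestic banks to foreign borrowers 475.0; capital account: acquisition of foreign patents and trademarks (non-produced assets) 109.5, capital transfers received from emigrants 69.2.)

2754.0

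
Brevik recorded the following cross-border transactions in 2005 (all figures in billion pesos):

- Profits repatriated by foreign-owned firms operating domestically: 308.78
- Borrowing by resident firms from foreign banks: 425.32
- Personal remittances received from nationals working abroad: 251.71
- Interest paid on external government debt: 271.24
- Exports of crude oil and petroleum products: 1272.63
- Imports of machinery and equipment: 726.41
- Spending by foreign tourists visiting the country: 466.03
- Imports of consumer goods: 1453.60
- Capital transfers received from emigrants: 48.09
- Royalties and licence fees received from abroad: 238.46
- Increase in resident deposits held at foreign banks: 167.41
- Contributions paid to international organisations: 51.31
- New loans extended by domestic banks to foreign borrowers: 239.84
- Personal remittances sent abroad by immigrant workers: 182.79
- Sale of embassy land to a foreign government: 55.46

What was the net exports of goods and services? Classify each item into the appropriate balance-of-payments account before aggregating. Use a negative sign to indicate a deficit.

-202.89

Goods: 1272.63 - 1453.60 - 726.41 = -907.38
Services: 466.03 + 238.46 = 704.49
Trade balance = -907.38 + 704.49 = -202.89
(Excluded from the trade balance — primary income: profits repatriated by foreign-owned firms operating domestically 308.78, interest paid on external government debt 271.24; financial account: borrowing by resident firms from foreign banks 425.32, increase in resident deposits held at foreign banks 167.41, new loans extended by domestic banks to foreign borrowers 239.84; secondary income: personal remittances received from nationals working abroad 251.71, contributions paid to international organisations 51.31, personal remittances sent abroad by immigrant workers 182.79; capital account: capital transfers received from emigrants 48.09, sale of embassy land to a foreign government 55.46.)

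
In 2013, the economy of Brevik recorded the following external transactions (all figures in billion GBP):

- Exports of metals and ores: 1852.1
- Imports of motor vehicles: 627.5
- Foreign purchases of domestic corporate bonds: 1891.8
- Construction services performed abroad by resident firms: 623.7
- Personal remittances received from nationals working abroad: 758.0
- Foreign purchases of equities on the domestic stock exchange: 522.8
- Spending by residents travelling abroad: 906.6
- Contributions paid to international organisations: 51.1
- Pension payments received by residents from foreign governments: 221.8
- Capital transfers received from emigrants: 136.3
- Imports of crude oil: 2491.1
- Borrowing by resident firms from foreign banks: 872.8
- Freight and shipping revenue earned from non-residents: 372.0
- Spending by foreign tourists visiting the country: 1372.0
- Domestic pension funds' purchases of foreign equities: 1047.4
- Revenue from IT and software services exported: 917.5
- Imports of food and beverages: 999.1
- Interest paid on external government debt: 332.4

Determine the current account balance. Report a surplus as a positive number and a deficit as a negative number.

Goods: -999.1 + 1852.1 - 627.5 - 2491.1 = -2265.6
Services: 1372.0 + 623.7 - 906.6 + 372.0 + 917.5 = 2378.6
Primary income: -332.4
Secondary income: 758.0 - 51.1 + 221.8 = 928.7
Current account = (-2265.6) + 2378.6 + (-332.4) + 928.7 = 709.3
(Excluded from the current account — financial account: foreign purchases of domestic corporate bonds 1891.8, foreign purchases of equities on the domestic stock exchange 522.8, borrowing by resident firms from foreign banks 872.8, domestic pension funds' purchases of foreign equities 1047.4; capital account: capital transfers received from emigrants 136.3.)

709.3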